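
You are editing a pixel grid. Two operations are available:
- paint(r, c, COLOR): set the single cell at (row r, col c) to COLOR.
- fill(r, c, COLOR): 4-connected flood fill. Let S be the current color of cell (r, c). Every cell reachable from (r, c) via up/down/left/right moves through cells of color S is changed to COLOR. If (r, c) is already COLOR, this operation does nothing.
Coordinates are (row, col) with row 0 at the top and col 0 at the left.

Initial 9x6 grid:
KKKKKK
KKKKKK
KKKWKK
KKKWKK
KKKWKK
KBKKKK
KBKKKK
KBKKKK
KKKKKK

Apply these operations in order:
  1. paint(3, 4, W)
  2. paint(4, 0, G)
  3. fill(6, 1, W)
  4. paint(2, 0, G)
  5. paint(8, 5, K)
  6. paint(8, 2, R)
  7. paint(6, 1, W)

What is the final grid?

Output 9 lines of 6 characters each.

After op 1 paint(3,4,W):
KKKKKK
KKKKKK
KKKWKK
KKKWWK
KKKWKK
KBKKKK
KBKKKK
KBKKKK
KKKKKK
After op 2 paint(4,0,G):
KKKKKK
KKKKKK
KKKWKK
KKKWWK
GKKWKK
KBKKKK
KBKKKK
KBKKKK
KKKKKK
After op 3 fill(6,1,W) [3 cells changed]:
KKKKKK
KKKKKK
KKKWKK
KKKWWK
GKKWKK
KWKKKK
KWKKKK
KWKKKK
KKKKKK
After op 4 paint(2,0,G):
KKKKKK
KKKKKK
GKKWKK
KKKWWK
GKKWKK
KWKKKK
KWKKKK
KWKKKK
KKKKKK
After op 5 paint(8,5,K):
KKKKKK
KKKKKK
GKKWKK
KKKWWK
GKKWKK
KWKKKK
KWKKKK
KWKKKK
KKKKKK
After op 6 paint(8,2,R):
KKKKKK
KKKKKK
GKKWKK
KKKWWK
GKKWKK
KWKKKK
KWKKKK
KWKKKK
KKRKKK
After op 7 paint(6,1,W):
KKKKKK
KKKKKK
GKKWKK
KKKWWK
GKKWKK
KWKKKK
KWKKKK
KWKKKK
KKRKKK

Answer: KKKKKK
KKKKKK
GKKWKK
KKKWWK
GKKWKK
KWKKKK
KWKKKK
KWKKKK
KKRKKK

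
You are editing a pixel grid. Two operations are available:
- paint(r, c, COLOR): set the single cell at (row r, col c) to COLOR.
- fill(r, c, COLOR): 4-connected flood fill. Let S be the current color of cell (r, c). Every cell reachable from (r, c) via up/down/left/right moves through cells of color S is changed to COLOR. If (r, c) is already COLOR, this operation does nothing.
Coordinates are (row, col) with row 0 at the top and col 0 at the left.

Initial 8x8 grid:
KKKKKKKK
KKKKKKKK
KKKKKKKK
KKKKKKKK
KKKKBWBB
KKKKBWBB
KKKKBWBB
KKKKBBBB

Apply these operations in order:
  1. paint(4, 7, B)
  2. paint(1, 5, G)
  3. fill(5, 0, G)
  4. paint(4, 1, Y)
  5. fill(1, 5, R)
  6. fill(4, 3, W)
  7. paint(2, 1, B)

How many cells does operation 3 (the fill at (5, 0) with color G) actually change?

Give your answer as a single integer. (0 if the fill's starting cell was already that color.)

Answer: 47

Derivation:
After op 1 paint(4,7,B):
KKKKKKKK
KKKKKKKK
KKKKKKKK
KKKKKKKK
KKKKBWBB
KKKKBWBB
KKKKBWBB
KKKKBBBB
After op 2 paint(1,5,G):
KKKKKKKK
KKKKKGKK
KKKKKKKK
KKKKKKKK
KKKKBWBB
KKKKBWBB
KKKKBWBB
KKKKBBBB
After op 3 fill(5,0,G) [47 cells changed]:
GGGGGGGG
GGGGGGGG
GGGGGGGG
GGGGGGGG
GGGGBWBB
GGGGBWBB
GGGGBWBB
GGGGBBBB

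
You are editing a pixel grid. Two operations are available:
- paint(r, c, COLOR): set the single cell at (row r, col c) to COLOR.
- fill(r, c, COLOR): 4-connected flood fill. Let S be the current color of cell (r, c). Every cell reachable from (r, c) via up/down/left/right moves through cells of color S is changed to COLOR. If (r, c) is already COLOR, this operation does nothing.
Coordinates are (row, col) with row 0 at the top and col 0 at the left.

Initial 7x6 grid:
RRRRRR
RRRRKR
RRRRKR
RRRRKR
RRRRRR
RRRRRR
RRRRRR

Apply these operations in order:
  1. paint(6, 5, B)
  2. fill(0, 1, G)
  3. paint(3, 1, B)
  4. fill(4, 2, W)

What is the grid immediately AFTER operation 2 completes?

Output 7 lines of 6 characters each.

After op 1 paint(6,5,B):
RRRRRR
RRRRKR
RRRRKR
RRRRKR
RRRRRR
RRRRRR
RRRRRB
After op 2 fill(0,1,G) [38 cells changed]:
GGGGGG
GGGGKG
GGGGKG
GGGGKG
GGGGGG
GGGGGG
GGGGGB

Answer: GGGGGG
GGGGKG
GGGGKG
GGGGKG
GGGGGG
GGGGGG
GGGGGB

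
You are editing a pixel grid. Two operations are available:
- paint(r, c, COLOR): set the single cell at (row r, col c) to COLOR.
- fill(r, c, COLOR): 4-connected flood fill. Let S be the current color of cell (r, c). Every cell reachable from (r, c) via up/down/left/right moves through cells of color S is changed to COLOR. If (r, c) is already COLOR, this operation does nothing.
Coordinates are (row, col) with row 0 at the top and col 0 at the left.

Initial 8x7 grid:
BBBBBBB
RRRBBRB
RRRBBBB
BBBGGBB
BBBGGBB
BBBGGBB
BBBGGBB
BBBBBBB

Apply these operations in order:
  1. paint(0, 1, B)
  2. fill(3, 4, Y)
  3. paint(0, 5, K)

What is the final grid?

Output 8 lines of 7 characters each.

Answer: BBBBBKB
RRRBBRB
RRRBBBB
BBBYYBB
BBBYYBB
BBBYYBB
BBBYYBB
BBBBBBB

Derivation:
After op 1 paint(0,1,B):
BBBBBBB
RRRBBRB
RRRBBBB
BBBGGBB
BBBGGBB
BBBGGBB
BBBGGBB
BBBBBBB
After op 2 fill(3,4,Y) [8 cells changed]:
BBBBBBB
RRRBBRB
RRRBBBB
BBBYYBB
BBBYYBB
BBBYYBB
BBBYYBB
BBBBBBB
After op 3 paint(0,5,K):
BBBBBKB
RRRBBRB
RRRBBBB
BBBYYBB
BBBYYBB
BBBYYBB
BBBYYBB
BBBBBBB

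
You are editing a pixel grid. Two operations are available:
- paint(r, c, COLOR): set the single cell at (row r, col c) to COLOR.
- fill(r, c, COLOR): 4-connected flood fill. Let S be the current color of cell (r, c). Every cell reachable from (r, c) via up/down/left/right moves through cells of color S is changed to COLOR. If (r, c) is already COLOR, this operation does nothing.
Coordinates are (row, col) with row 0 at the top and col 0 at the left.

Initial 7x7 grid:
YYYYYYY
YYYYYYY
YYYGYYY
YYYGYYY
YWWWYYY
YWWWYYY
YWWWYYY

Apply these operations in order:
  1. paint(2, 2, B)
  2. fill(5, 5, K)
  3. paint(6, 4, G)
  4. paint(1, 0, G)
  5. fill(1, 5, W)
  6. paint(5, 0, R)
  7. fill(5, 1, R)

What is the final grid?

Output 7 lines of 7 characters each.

Answer: RRRRRRR
GRRRRRR
RRBGRRR
RRRGRRR
RRRRRRR
RRRRRRR
RRRRGRR

Derivation:
After op 1 paint(2,2,B):
YYYYYYY
YYYYYYY
YYBGYYY
YYYGYYY
YWWWYYY
YWWWYYY
YWWWYYY
After op 2 fill(5,5,K) [37 cells changed]:
KKKKKKK
KKKKKKK
KKBGKKK
KKKGKKK
KWWWKKK
KWWWKKK
KWWWKKK
After op 3 paint(6,4,G):
KKKKKKK
KKKKKKK
KKBGKKK
KKKGKKK
KWWWKKK
KWWWKKK
KWWWGKK
After op 4 paint(1,0,G):
KKKKKKK
GKKKKKK
KKBGKKK
KKKGKKK
KWWWKKK
KWWWKKK
KWWWGKK
After op 5 fill(1,5,W) [35 cells changed]:
WWWWWWW
GWWWWWW
WWBGWWW
WWWGWWW
WWWWWWW
WWWWWWW
WWWWGWW
After op 6 paint(5,0,R):
WWWWWWW
GWWWWWW
WWBGWWW
WWWGWWW
WWWWWWW
RWWWWWW
WWWWGWW
After op 7 fill(5,1,R) [43 cells changed]:
RRRRRRR
GRRRRRR
RRBGRRR
RRRGRRR
RRRRRRR
RRRRRRR
RRRRGRR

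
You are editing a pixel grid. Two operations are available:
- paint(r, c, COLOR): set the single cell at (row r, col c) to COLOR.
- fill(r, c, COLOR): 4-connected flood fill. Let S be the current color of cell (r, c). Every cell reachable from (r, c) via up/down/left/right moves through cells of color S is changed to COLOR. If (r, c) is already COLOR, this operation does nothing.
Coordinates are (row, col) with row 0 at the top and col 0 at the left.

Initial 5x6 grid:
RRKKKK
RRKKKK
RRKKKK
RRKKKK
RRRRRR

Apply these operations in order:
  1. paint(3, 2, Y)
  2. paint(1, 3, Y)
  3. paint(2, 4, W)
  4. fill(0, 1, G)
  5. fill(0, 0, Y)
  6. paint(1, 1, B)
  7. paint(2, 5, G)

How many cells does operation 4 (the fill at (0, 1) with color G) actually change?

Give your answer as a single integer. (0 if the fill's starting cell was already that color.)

After op 1 paint(3,2,Y):
RRKKKK
RRKKKK
RRKKKK
RRYKKK
RRRRRR
After op 2 paint(1,3,Y):
RRKKKK
RRKYKK
RRKKKK
RRYKKK
RRRRRR
After op 3 paint(2,4,W):
RRKKKK
RRKYKK
RRKKWK
RRYKKK
RRRRRR
After op 4 fill(0,1,G) [14 cells changed]:
GGKKKK
GGKYKK
GGKKWK
GGYKKK
GGGGGG

Answer: 14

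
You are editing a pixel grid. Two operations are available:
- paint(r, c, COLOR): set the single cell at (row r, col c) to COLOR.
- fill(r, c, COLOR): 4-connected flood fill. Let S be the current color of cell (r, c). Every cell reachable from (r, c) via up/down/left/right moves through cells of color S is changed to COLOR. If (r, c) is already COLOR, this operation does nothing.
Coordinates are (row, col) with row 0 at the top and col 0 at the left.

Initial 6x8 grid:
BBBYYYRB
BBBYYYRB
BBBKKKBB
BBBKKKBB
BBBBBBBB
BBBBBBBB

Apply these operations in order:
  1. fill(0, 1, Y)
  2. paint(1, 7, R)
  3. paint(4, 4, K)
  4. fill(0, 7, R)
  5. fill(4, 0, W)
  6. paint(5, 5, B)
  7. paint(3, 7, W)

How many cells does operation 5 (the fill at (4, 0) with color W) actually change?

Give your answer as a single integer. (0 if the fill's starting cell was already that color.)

After op 1 fill(0,1,Y) [34 cells changed]:
YYYYYYRY
YYYYYYRY
YYYKKKYY
YYYKKKYY
YYYYYYYY
YYYYYYYY
After op 2 paint(1,7,R):
YYYYYYRY
YYYYYYRR
YYYKKKYY
YYYKKKYY
YYYYYYYY
YYYYYYYY
After op 3 paint(4,4,K):
YYYYYYRY
YYYYYYRR
YYYKKKYY
YYYKKKYY
YYYYKYYY
YYYYYYYY
After op 4 fill(0,7,R) [1 cells changed]:
YYYYYYRR
YYYYYYRR
YYYKKKYY
YYYKKKYY
YYYYKYYY
YYYYYYYY
After op 5 fill(4,0,W) [37 cells changed]:
WWWWWWRR
WWWWWWRR
WWWKKKWW
WWWKKKWW
WWWWKWWW
WWWWWWWW

Answer: 37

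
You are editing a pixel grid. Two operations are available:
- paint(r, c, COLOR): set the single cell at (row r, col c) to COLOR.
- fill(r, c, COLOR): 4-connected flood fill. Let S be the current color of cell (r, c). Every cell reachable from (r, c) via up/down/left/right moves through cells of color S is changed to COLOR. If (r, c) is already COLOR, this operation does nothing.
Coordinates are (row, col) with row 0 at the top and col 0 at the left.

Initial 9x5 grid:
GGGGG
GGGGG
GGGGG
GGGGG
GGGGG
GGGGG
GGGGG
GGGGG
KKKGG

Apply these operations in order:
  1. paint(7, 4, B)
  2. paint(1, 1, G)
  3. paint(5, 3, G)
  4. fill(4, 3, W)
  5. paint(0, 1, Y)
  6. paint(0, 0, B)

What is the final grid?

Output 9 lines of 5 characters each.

Answer: BYWWW
WWWWW
WWWWW
WWWWW
WWWWW
WWWWW
WWWWW
WWWWB
KKKWW

Derivation:
After op 1 paint(7,4,B):
GGGGG
GGGGG
GGGGG
GGGGG
GGGGG
GGGGG
GGGGG
GGGGB
KKKGG
After op 2 paint(1,1,G):
GGGGG
GGGGG
GGGGG
GGGGG
GGGGG
GGGGG
GGGGG
GGGGB
KKKGG
After op 3 paint(5,3,G):
GGGGG
GGGGG
GGGGG
GGGGG
GGGGG
GGGGG
GGGGG
GGGGB
KKKGG
After op 4 fill(4,3,W) [41 cells changed]:
WWWWW
WWWWW
WWWWW
WWWWW
WWWWW
WWWWW
WWWWW
WWWWB
KKKWW
After op 5 paint(0,1,Y):
WYWWW
WWWWW
WWWWW
WWWWW
WWWWW
WWWWW
WWWWW
WWWWB
KKKWW
After op 6 paint(0,0,B):
BYWWW
WWWWW
WWWWW
WWWWW
WWWWW
WWWWW
WWWWW
WWWWB
KKKWW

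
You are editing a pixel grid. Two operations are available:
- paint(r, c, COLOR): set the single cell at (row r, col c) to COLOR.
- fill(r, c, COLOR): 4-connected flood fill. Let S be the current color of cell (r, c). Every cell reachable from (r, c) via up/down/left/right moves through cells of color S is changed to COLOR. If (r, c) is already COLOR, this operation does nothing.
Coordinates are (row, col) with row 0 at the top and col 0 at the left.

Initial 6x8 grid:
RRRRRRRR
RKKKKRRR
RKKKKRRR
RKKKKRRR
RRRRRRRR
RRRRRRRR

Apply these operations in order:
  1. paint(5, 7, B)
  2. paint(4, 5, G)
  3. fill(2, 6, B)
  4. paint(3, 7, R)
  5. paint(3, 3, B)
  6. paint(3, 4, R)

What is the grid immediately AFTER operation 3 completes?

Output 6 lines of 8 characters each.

After op 1 paint(5,7,B):
RRRRRRRR
RKKKKRRR
RKKKKRRR
RKKKKRRR
RRRRRRRR
RRRRRRRB
After op 2 paint(4,5,G):
RRRRRRRR
RKKKKRRR
RKKKKRRR
RKKKKRRR
RRRRRGRR
RRRRRRRB
After op 3 fill(2,6,B) [34 cells changed]:
BBBBBBBB
BKKKKBBB
BKKKKBBB
BKKKKBBB
BBBBBGBB
BBBBBBBB

Answer: BBBBBBBB
BKKKKBBB
BKKKKBBB
BKKKKBBB
BBBBBGBB
BBBBBBBB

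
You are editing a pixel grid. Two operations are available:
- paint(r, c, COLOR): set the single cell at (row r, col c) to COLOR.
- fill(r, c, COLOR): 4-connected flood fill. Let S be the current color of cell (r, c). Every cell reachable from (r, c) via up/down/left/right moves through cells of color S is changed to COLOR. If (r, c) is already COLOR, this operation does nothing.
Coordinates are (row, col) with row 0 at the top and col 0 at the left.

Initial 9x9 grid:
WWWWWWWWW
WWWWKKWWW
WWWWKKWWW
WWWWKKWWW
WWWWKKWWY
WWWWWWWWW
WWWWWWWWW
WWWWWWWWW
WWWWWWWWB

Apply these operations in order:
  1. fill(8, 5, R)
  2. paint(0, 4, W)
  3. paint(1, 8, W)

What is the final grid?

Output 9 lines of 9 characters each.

Answer: RRRRWRRRR
RRRRKKRRW
RRRRKKRRR
RRRRKKRRR
RRRRKKRRY
RRRRRRRRR
RRRRRRRRR
RRRRRRRRR
RRRRRRRRB

Derivation:
After op 1 fill(8,5,R) [71 cells changed]:
RRRRRRRRR
RRRRKKRRR
RRRRKKRRR
RRRRKKRRR
RRRRKKRRY
RRRRRRRRR
RRRRRRRRR
RRRRRRRRR
RRRRRRRRB
After op 2 paint(0,4,W):
RRRRWRRRR
RRRRKKRRR
RRRRKKRRR
RRRRKKRRR
RRRRKKRRY
RRRRRRRRR
RRRRRRRRR
RRRRRRRRR
RRRRRRRRB
After op 3 paint(1,8,W):
RRRRWRRRR
RRRRKKRRW
RRRRKKRRR
RRRRKKRRR
RRRRKKRRY
RRRRRRRRR
RRRRRRRRR
RRRRRRRRR
RRRRRRRRB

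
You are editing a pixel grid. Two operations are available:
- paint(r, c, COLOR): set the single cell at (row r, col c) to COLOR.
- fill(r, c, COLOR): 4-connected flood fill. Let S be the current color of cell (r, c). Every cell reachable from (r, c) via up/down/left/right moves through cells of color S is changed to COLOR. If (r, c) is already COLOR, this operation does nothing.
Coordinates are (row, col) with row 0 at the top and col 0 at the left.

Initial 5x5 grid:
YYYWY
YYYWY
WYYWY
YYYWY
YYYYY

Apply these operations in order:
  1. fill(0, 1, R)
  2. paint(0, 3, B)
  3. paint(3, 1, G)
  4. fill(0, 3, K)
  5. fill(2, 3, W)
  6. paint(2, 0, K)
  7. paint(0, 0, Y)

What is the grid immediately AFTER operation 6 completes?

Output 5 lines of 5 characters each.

After op 1 fill(0,1,R) [20 cells changed]:
RRRWR
RRRWR
WRRWR
RRRWR
RRRRR
After op 2 paint(0,3,B):
RRRBR
RRRWR
WRRWR
RRRWR
RRRRR
After op 3 paint(3,1,G):
RRRBR
RRRWR
WRRWR
RGRWR
RRRRR
After op 4 fill(0,3,K) [1 cells changed]:
RRRKR
RRRWR
WRRWR
RGRWR
RRRRR
After op 5 fill(2,3,W) [0 cells changed]:
RRRKR
RRRWR
WRRWR
RGRWR
RRRRR
After op 6 paint(2,0,K):
RRRKR
RRRWR
KRRWR
RGRWR
RRRRR

Answer: RRRKR
RRRWR
KRRWR
RGRWR
RRRRR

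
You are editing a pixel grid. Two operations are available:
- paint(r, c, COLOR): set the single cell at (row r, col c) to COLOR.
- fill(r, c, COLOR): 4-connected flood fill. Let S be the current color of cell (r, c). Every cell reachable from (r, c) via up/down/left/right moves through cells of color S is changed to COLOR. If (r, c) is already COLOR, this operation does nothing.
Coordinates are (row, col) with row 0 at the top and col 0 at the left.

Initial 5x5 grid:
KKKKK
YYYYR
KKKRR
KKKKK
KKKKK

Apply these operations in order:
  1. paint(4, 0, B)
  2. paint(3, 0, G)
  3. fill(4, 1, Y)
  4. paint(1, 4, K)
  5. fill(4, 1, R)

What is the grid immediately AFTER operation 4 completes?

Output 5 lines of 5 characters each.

Answer: KKKKK
YYYYK
YYYRR
GYYYY
BYYYY

Derivation:
After op 1 paint(4,0,B):
KKKKK
YYYYR
KKKRR
KKKKK
BKKKK
After op 2 paint(3,0,G):
KKKKK
YYYYR
KKKRR
GKKKK
BKKKK
After op 3 fill(4,1,Y) [11 cells changed]:
KKKKK
YYYYR
YYYRR
GYYYY
BYYYY
After op 4 paint(1,4,K):
KKKKK
YYYYK
YYYRR
GYYYY
BYYYY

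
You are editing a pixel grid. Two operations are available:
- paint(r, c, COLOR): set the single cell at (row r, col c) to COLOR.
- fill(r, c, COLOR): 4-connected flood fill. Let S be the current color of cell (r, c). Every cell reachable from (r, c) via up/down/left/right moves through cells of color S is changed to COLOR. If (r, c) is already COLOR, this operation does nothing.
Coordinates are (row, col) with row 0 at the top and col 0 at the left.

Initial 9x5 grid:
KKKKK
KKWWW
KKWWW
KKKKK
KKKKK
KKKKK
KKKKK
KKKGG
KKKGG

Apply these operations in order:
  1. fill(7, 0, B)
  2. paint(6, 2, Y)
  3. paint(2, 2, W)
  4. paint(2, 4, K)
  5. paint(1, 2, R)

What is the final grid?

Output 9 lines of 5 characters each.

Answer: BBBBB
BBRWW
BBWWK
BBBBB
BBBBB
BBBBB
BBYBB
BBBGG
BBBGG

Derivation:
After op 1 fill(7,0,B) [35 cells changed]:
BBBBB
BBWWW
BBWWW
BBBBB
BBBBB
BBBBB
BBBBB
BBBGG
BBBGG
After op 2 paint(6,2,Y):
BBBBB
BBWWW
BBWWW
BBBBB
BBBBB
BBBBB
BBYBB
BBBGG
BBBGG
After op 3 paint(2,2,W):
BBBBB
BBWWW
BBWWW
BBBBB
BBBBB
BBBBB
BBYBB
BBBGG
BBBGG
After op 4 paint(2,4,K):
BBBBB
BBWWW
BBWWK
BBBBB
BBBBB
BBBBB
BBYBB
BBBGG
BBBGG
After op 5 paint(1,2,R):
BBBBB
BBRWW
BBWWK
BBBBB
BBBBB
BBBBB
BBYBB
BBBGG
BBBGG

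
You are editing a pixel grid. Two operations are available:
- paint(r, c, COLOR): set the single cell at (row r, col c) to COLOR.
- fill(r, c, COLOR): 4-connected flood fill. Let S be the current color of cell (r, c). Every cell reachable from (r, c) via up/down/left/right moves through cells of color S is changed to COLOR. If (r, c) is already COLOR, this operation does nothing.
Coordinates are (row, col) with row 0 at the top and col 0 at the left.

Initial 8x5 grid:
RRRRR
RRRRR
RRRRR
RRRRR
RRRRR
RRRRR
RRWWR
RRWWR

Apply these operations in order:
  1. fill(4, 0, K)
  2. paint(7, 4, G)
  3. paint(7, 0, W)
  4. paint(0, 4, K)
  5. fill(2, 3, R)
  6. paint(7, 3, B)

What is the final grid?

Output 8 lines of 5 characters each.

Answer: RRRRR
RRRRR
RRRRR
RRRRR
RRRRR
RRRRR
RRWWR
WRWBG

Derivation:
After op 1 fill(4,0,K) [36 cells changed]:
KKKKK
KKKKK
KKKKK
KKKKK
KKKKK
KKKKK
KKWWK
KKWWK
After op 2 paint(7,4,G):
KKKKK
KKKKK
KKKKK
KKKKK
KKKKK
KKKKK
KKWWK
KKWWG
After op 3 paint(7,0,W):
KKKKK
KKKKK
KKKKK
KKKKK
KKKKK
KKKKK
KKWWK
WKWWG
After op 4 paint(0,4,K):
KKKKK
KKKKK
KKKKK
KKKKK
KKKKK
KKKKK
KKWWK
WKWWG
After op 5 fill(2,3,R) [34 cells changed]:
RRRRR
RRRRR
RRRRR
RRRRR
RRRRR
RRRRR
RRWWR
WRWWG
After op 6 paint(7,3,B):
RRRRR
RRRRR
RRRRR
RRRRR
RRRRR
RRRRR
RRWWR
WRWBG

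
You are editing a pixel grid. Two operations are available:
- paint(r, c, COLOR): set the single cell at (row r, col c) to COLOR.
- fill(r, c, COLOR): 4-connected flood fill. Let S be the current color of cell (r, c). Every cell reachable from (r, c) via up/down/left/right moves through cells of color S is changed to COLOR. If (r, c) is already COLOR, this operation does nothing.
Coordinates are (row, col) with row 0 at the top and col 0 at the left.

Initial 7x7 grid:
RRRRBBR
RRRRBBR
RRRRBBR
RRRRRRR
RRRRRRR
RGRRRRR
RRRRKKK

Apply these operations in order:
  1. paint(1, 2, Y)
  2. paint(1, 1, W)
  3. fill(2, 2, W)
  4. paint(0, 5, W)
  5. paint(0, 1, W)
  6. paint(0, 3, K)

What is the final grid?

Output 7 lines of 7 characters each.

Answer: WWWKBWW
WWYWBBW
WWWWBBW
WWWWWWW
WWWWWWW
WGWWWWW
WWWWKKK

Derivation:
After op 1 paint(1,2,Y):
RRRRBBR
RRYRBBR
RRRRBBR
RRRRRRR
RRRRRRR
RGRRRRR
RRRRKKK
After op 2 paint(1,1,W):
RRRRBBR
RWYRBBR
RRRRBBR
RRRRRRR
RRRRRRR
RGRRRRR
RRRRKKK
After op 3 fill(2,2,W) [37 cells changed]:
WWWWBBW
WWYWBBW
WWWWBBW
WWWWWWW
WWWWWWW
WGWWWWW
WWWWKKK
After op 4 paint(0,5,W):
WWWWBWW
WWYWBBW
WWWWBBW
WWWWWWW
WWWWWWW
WGWWWWW
WWWWKKK
After op 5 paint(0,1,W):
WWWWBWW
WWYWBBW
WWWWBBW
WWWWWWW
WWWWWWW
WGWWWWW
WWWWKKK
After op 6 paint(0,3,K):
WWWKBWW
WWYWBBW
WWWWBBW
WWWWWWW
WWWWWWW
WGWWWWW
WWWWKKK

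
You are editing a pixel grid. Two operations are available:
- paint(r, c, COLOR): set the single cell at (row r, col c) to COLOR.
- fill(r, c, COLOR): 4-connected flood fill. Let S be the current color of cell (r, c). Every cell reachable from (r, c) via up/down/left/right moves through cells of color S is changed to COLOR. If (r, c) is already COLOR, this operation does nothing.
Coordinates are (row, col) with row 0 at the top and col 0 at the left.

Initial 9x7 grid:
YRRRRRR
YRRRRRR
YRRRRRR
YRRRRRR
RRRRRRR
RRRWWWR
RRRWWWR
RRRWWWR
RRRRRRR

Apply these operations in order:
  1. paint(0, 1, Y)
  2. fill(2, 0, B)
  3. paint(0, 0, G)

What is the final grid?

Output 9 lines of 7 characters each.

Answer: GBRRRRR
BRRRRRR
BRRRRRR
BRRRRRR
RRRRRRR
RRRWWWR
RRRWWWR
RRRWWWR
RRRRRRR

Derivation:
After op 1 paint(0,1,Y):
YYRRRRR
YRRRRRR
YRRRRRR
YRRRRRR
RRRRRRR
RRRWWWR
RRRWWWR
RRRWWWR
RRRRRRR
After op 2 fill(2,0,B) [5 cells changed]:
BBRRRRR
BRRRRRR
BRRRRRR
BRRRRRR
RRRRRRR
RRRWWWR
RRRWWWR
RRRWWWR
RRRRRRR
After op 3 paint(0,0,G):
GBRRRRR
BRRRRRR
BRRRRRR
BRRRRRR
RRRRRRR
RRRWWWR
RRRWWWR
RRRWWWR
RRRRRRR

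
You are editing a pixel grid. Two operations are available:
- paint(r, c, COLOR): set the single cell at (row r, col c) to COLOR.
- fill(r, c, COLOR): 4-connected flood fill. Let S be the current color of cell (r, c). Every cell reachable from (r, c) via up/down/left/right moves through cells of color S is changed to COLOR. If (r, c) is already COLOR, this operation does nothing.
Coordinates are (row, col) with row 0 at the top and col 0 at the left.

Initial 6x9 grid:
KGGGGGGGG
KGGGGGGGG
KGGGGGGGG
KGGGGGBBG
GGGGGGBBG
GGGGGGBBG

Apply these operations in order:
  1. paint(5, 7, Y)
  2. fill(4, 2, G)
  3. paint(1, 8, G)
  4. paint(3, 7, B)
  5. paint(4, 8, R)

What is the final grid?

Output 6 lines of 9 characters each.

Answer: KGGGGGGGG
KGGGGGGGG
KGGGGGGGG
KGGGGGBBG
GGGGGGBBR
GGGGGGBYG

Derivation:
After op 1 paint(5,7,Y):
KGGGGGGGG
KGGGGGGGG
KGGGGGGGG
KGGGGGBBG
GGGGGGBBG
GGGGGGBYG
After op 2 fill(4,2,G) [0 cells changed]:
KGGGGGGGG
KGGGGGGGG
KGGGGGGGG
KGGGGGBBG
GGGGGGBBG
GGGGGGBYG
After op 3 paint(1,8,G):
KGGGGGGGG
KGGGGGGGG
KGGGGGGGG
KGGGGGBBG
GGGGGGBBG
GGGGGGBYG
After op 4 paint(3,7,B):
KGGGGGGGG
KGGGGGGGG
KGGGGGGGG
KGGGGGBBG
GGGGGGBBG
GGGGGGBYG
After op 5 paint(4,8,R):
KGGGGGGGG
KGGGGGGGG
KGGGGGGGG
KGGGGGBBG
GGGGGGBBR
GGGGGGBYG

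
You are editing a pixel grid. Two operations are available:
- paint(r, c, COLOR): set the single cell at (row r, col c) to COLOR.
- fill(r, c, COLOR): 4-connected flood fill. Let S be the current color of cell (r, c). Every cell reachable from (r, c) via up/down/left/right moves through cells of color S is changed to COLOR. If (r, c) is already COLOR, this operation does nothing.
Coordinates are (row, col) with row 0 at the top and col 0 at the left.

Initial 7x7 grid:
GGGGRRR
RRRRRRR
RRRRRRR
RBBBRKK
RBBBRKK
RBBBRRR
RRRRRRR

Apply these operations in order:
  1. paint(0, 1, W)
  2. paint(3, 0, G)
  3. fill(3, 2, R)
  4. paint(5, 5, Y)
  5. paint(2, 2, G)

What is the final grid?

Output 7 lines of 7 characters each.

After op 1 paint(0,1,W):
GWGGRRR
RRRRRRR
RRRRRRR
RBBBRKK
RBBBRKK
RBBBRRR
RRRRRRR
After op 2 paint(3,0,G):
GWGGRRR
RRRRRRR
RRRRRRR
GBBBRKK
RBBBRKK
RBBBRRR
RRRRRRR
After op 3 fill(3,2,R) [9 cells changed]:
GWGGRRR
RRRRRRR
RRRRRRR
GRRRRKK
RRRRRKK
RRRRRRR
RRRRRRR
After op 4 paint(5,5,Y):
GWGGRRR
RRRRRRR
RRRRRRR
GRRRRKK
RRRRRKK
RRRRRYR
RRRRRRR
After op 5 paint(2,2,G):
GWGGRRR
RRRRRRR
RRGRRRR
GRRRRKK
RRRRRKK
RRRRRYR
RRRRRRR

Answer: GWGGRRR
RRRRRRR
RRGRRRR
GRRRRKK
RRRRRKK
RRRRRYR
RRRRRRR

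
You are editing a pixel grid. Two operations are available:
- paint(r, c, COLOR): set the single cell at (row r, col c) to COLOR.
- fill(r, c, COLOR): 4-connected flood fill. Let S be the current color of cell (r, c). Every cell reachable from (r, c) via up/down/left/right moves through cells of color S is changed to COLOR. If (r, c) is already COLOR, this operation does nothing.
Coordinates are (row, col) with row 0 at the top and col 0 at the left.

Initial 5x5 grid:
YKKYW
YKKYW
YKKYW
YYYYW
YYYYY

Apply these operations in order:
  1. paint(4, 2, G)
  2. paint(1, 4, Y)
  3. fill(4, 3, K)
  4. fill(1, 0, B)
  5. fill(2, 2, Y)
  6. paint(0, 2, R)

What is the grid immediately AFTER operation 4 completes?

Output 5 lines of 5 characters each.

Answer: BBBBW
BBBBB
BBBBW
BBBBW
BBGBB

Derivation:
After op 1 paint(4,2,G):
YKKYW
YKKYW
YKKYW
YYYYW
YYGYY
After op 2 paint(1,4,Y):
YKKYW
YKKYY
YKKYW
YYYYW
YYGYY
After op 3 fill(4,3,K) [15 cells changed]:
KKKKW
KKKKK
KKKKW
KKKKW
KKGKK
After op 4 fill(1,0,B) [21 cells changed]:
BBBBW
BBBBB
BBBBW
BBBBW
BBGBB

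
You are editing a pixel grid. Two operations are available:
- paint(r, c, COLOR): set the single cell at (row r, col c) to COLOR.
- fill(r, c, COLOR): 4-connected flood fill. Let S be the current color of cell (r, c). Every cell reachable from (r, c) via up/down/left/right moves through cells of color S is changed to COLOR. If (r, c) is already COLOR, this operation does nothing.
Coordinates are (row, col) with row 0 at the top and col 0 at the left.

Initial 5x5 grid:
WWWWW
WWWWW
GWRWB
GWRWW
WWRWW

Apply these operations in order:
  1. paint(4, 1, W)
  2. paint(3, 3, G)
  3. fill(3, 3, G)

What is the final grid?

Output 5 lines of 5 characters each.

Answer: WWWWW
WWWWW
GWRWB
GWRGW
WWRWW

Derivation:
After op 1 paint(4,1,W):
WWWWW
WWWWW
GWRWB
GWRWW
WWRWW
After op 2 paint(3,3,G):
WWWWW
WWWWW
GWRWB
GWRGW
WWRWW
After op 3 fill(3,3,G) [0 cells changed]:
WWWWW
WWWWW
GWRWB
GWRGW
WWRWW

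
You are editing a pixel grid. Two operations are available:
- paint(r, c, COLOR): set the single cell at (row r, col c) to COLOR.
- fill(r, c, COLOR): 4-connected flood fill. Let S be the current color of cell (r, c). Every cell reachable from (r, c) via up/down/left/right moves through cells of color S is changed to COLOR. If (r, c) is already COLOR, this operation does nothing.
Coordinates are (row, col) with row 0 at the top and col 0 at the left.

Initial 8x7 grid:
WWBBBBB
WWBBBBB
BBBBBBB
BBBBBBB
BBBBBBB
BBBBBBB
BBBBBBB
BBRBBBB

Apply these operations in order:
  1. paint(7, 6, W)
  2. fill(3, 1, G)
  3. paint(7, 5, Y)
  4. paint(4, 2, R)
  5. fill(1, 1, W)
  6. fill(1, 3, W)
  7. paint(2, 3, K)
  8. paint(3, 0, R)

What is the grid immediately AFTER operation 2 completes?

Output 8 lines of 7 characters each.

Answer: WWGGGGG
WWGGGGG
GGGGGGG
GGGGGGG
GGGGGGG
GGGGGGG
GGGGGGG
GGRGGGW

Derivation:
After op 1 paint(7,6,W):
WWBBBBB
WWBBBBB
BBBBBBB
BBBBBBB
BBBBBBB
BBBBBBB
BBBBBBB
BBRBBBW
After op 2 fill(3,1,G) [50 cells changed]:
WWGGGGG
WWGGGGG
GGGGGGG
GGGGGGG
GGGGGGG
GGGGGGG
GGGGGGG
GGRGGGW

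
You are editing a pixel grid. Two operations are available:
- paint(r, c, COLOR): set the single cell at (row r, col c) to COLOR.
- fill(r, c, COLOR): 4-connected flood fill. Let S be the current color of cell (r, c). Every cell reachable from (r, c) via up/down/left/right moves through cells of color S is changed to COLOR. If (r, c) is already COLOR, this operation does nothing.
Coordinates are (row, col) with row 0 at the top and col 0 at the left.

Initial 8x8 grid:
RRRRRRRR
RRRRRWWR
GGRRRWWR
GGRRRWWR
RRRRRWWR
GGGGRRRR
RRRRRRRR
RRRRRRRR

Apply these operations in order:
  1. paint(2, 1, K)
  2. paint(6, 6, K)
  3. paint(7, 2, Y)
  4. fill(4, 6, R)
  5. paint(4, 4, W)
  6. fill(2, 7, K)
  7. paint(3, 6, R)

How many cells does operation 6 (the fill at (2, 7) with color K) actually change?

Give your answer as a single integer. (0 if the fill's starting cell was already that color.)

After op 1 paint(2,1,K):
RRRRRRRR
RRRRRWWR
GKRRRWWR
GGRRRWWR
RRRRRWWR
GGGGRRRR
RRRRRRRR
RRRRRRRR
After op 2 paint(6,6,K):
RRRRRRRR
RRRRRWWR
GKRRRWWR
GGRRRWWR
RRRRRWWR
GGGGRRRR
RRRRRRKR
RRRRRRRR
After op 3 paint(7,2,Y):
RRRRRRRR
RRRRRWWR
GKRRRWWR
GGRRRWWR
RRRRRWWR
GGGGRRRR
RRRRRRKR
RRYRRRRR
After op 4 fill(4,6,R) [8 cells changed]:
RRRRRRRR
RRRRRRRR
GKRRRRRR
GGRRRRRR
RRRRRRRR
GGGGRRRR
RRRRRRKR
RRYRRRRR
After op 5 paint(4,4,W):
RRRRRRRR
RRRRRRRR
GKRRRRRR
GGRRRRRR
RRRRWRRR
GGGGRRRR
RRRRRRKR
RRYRRRRR
After op 6 fill(2,7,K) [53 cells changed]:
KKKKKKKK
KKKKKKKK
GKKKKKKK
GGKKKKKK
KKKKWKKK
GGGGKKKK
KKKKKKKK
KKYKKKKK

Answer: 53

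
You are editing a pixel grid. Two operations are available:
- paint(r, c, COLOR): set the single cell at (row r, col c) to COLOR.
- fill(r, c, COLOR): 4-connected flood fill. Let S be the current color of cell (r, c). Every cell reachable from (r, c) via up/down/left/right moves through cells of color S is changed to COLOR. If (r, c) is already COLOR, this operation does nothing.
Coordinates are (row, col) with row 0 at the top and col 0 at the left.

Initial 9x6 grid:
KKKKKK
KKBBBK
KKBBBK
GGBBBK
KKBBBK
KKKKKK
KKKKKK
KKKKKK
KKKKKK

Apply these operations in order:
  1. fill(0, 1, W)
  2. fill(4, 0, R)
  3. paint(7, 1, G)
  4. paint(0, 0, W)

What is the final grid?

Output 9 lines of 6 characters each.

After op 1 fill(0,1,W) [40 cells changed]:
WWWWWW
WWBBBW
WWBBBW
GGBBBW
WWBBBW
WWWWWW
WWWWWW
WWWWWW
WWWWWW
After op 2 fill(4,0,R) [40 cells changed]:
RRRRRR
RRBBBR
RRBBBR
GGBBBR
RRBBBR
RRRRRR
RRRRRR
RRRRRR
RRRRRR
After op 3 paint(7,1,G):
RRRRRR
RRBBBR
RRBBBR
GGBBBR
RRBBBR
RRRRRR
RRRRRR
RGRRRR
RRRRRR
After op 4 paint(0,0,W):
WRRRRR
RRBBBR
RRBBBR
GGBBBR
RRBBBR
RRRRRR
RRRRRR
RGRRRR
RRRRRR

Answer: WRRRRR
RRBBBR
RRBBBR
GGBBBR
RRBBBR
RRRRRR
RRRRRR
RGRRRR
RRRRRR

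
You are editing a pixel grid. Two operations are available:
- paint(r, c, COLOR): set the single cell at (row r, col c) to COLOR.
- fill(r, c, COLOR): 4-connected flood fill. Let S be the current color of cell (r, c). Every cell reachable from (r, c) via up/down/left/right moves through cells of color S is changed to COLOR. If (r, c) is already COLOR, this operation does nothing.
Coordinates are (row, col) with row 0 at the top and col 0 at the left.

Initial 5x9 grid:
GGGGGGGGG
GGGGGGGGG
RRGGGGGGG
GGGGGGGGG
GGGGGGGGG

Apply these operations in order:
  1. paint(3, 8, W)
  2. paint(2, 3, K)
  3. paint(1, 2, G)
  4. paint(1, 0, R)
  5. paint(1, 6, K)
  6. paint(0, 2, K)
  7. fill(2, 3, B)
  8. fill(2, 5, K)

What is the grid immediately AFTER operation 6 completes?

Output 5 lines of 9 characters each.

After op 1 paint(3,8,W):
GGGGGGGGG
GGGGGGGGG
RRGGGGGGG
GGGGGGGGW
GGGGGGGGG
After op 2 paint(2,3,K):
GGGGGGGGG
GGGGGGGGG
RRGKGGGGG
GGGGGGGGW
GGGGGGGGG
After op 3 paint(1,2,G):
GGGGGGGGG
GGGGGGGGG
RRGKGGGGG
GGGGGGGGW
GGGGGGGGG
After op 4 paint(1,0,R):
GGGGGGGGG
RGGGGGGGG
RRGKGGGGG
GGGGGGGGW
GGGGGGGGG
After op 5 paint(1,6,K):
GGGGGGGGG
RGGGGGKGG
RRGKGGGGG
GGGGGGGGW
GGGGGGGGG
After op 6 paint(0,2,K):
GGKGGGGGG
RGGGGGKGG
RRGKGGGGG
GGGGGGGGW
GGGGGGGGG

Answer: GGKGGGGGG
RGGGGGKGG
RRGKGGGGG
GGGGGGGGW
GGGGGGGGG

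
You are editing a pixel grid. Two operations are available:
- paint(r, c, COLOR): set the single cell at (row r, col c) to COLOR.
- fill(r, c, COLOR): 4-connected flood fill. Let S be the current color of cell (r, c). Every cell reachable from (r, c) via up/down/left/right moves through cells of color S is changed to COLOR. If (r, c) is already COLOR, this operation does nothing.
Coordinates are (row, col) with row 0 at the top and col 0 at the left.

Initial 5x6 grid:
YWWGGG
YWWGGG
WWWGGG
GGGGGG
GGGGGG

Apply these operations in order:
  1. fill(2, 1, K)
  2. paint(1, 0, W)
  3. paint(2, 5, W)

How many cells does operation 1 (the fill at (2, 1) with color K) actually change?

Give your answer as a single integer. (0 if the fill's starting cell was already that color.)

Answer: 7

Derivation:
After op 1 fill(2,1,K) [7 cells changed]:
YKKGGG
YKKGGG
KKKGGG
GGGGGG
GGGGGG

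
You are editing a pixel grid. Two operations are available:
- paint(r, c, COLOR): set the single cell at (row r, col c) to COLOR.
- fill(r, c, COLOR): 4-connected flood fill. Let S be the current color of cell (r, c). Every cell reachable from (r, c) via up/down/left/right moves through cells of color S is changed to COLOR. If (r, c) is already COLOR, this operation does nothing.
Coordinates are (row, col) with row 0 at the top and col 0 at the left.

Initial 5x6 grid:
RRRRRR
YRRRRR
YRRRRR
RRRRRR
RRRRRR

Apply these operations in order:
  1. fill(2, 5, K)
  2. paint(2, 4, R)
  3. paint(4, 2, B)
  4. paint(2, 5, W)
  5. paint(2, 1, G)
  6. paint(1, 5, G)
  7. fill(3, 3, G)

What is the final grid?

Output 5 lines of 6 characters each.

After op 1 fill(2,5,K) [28 cells changed]:
KKKKKK
YKKKKK
YKKKKK
KKKKKK
KKKKKK
After op 2 paint(2,4,R):
KKKKKK
YKKKKK
YKKKRK
KKKKKK
KKKKKK
After op 3 paint(4,2,B):
KKKKKK
YKKKKK
YKKKRK
KKKKKK
KKBKKK
After op 4 paint(2,5,W):
KKKKKK
YKKKKK
YKKKRW
KKKKKK
KKBKKK
After op 5 paint(2,1,G):
KKKKKK
YKKKKK
YGKKRW
KKKKKK
KKBKKK
After op 6 paint(1,5,G):
KKKKKK
YKKKKG
YGKKRW
KKKKKK
KKBKKK
After op 7 fill(3,3,G) [23 cells changed]:
GGGGGG
YGGGGG
YGGGRW
GGGGGG
GGBGGG

Answer: GGGGGG
YGGGGG
YGGGRW
GGGGGG
GGBGGG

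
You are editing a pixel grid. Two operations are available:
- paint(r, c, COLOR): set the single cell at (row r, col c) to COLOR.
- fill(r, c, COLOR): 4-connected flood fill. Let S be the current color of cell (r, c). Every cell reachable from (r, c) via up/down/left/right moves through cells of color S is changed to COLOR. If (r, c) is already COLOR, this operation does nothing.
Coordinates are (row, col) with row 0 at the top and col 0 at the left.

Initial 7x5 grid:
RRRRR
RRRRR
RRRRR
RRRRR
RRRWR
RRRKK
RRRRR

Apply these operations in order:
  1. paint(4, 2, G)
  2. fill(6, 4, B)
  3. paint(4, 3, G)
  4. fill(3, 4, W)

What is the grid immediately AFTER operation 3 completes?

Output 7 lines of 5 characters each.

After op 1 paint(4,2,G):
RRRRR
RRRRR
RRRRR
RRRRR
RRGWR
RRRKK
RRRRR
After op 2 fill(6,4,B) [31 cells changed]:
BBBBB
BBBBB
BBBBB
BBBBB
BBGWB
BBBKK
BBBBB
After op 3 paint(4,3,G):
BBBBB
BBBBB
BBBBB
BBBBB
BBGGB
BBBKK
BBBBB

Answer: BBBBB
BBBBB
BBBBB
BBBBB
BBGGB
BBBKK
BBBBB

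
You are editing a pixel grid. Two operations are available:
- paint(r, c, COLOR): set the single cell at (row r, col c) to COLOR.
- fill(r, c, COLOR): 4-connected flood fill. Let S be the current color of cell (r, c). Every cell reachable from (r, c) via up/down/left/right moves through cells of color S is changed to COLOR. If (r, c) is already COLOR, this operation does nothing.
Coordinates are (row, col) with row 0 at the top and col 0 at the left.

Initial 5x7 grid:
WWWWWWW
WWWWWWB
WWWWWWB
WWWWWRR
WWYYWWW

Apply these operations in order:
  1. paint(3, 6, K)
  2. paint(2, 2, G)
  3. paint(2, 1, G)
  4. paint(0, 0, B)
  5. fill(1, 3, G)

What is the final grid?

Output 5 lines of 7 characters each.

After op 1 paint(3,6,K):
WWWWWWW
WWWWWWB
WWWWWWB
WWWWWRK
WWYYWWW
After op 2 paint(2,2,G):
WWWWWWW
WWWWWWB
WWGWWWB
WWWWWRK
WWYYWWW
After op 3 paint(2,1,G):
WWWWWWW
WWWWWWB
WGGWWWB
WWWWWRK
WWYYWWW
After op 4 paint(0,0,B):
BWWWWWW
WWWWWWB
WGGWWWB
WWWWWRK
WWYYWWW
After op 5 fill(1,3,G) [26 cells changed]:
BGGGGGG
GGGGGGB
GGGGGGB
GGGGGRK
GGYYGGG

Answer: BGGGGGG
GGGGGGB
GGGGGGB
GGGGGRK
GGYYGGG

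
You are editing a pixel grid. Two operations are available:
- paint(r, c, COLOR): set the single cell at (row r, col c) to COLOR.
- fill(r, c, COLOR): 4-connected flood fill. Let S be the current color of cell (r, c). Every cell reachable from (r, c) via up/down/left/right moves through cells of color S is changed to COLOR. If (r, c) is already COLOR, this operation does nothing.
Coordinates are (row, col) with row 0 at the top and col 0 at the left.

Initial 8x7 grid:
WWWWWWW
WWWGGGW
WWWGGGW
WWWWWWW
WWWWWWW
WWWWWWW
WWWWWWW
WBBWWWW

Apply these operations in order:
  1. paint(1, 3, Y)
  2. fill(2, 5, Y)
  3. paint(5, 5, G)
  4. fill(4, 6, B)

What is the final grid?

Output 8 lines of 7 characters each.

After op 1 paint(1,3,Y):
WWWWWWW
WWWYGGW
WWWGGGW
WWWWWWW
WWWWWWW
WWWWWWW
WWWWWWW
WBBWWWW
After op 2 fill(2,5,Y) [5 cells changed]:
WWWWWWW
WWWYYYW
WWWYYYW
WWWWWWW
WWWWWWW
WWWWWWW
WWWWWWW
WBBWWWW
After op 3 paint(5,5,G):
WWWWWWW
WWWYYYW
WWWYYYW
WWWWWWW
WWWWWWW
WWWWWGW
WWWWWWW
WBBWWWW
After op 4 fill(4,6,B) [47 cells changed]:
BBBBBBB
BBBYYYB
BBBYYYB
BBBBBBB
BBBBBBB
BBBBBGB
BBBBBBB
BBBBBBB

Answer: BBBBBBB
BBBYYYB
BBBYYYB
BBBBBBB
BBBBBBB
BBBBBGB
BBBBBBB
BBBBBBB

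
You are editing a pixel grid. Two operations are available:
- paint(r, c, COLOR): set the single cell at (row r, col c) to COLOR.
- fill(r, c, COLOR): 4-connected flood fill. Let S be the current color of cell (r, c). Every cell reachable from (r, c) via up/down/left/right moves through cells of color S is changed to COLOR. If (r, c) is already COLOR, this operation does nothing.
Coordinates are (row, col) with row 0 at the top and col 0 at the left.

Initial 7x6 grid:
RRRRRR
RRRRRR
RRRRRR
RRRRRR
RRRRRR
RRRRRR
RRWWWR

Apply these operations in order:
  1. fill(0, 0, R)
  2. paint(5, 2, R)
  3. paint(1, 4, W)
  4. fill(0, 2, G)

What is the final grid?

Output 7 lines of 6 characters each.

After op 1 fill(0,0,R) [0 cells changed]:
RRRRRR
RRRRRR
RRRRRR
RRRRRR
RRRRRR
RRRRRR
RRWWWR
After op 2 paint(5,2,R):
RRRRRR
RRRRRR
RRRRRR
RRRRRR
RRRRRR
RRRRRR
RRWWWR
After op 3 paint(1,4,W):
RRRRRR
RRRRWR
RRRRRR
RRRRRR
RRRRRR
RRRRRR
RRWWWR
After op 4 fill(0,2,G) [38 cells changed]:
GGGGGG
GGGGWG
GGGGGG
GGGGGG
GGGGGG
GGGGGG
GGWWWG

Answer: GGGGGG
GGGGWG
GGGGGG
GGGGGG
GGGGGG
GGGGGG
GGWWWG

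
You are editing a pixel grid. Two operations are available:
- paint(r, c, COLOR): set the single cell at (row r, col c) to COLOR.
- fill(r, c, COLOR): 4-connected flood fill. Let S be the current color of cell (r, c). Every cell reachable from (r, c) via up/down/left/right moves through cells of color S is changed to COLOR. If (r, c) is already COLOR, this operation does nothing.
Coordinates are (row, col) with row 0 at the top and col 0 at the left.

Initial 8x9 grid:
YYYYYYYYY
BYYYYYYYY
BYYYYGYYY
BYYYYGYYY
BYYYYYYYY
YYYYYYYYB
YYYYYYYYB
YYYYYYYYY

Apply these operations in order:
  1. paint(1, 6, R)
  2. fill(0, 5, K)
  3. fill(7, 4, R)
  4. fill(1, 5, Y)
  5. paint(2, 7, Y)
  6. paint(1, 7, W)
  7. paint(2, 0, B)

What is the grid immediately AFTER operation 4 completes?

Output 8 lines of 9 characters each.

After op 1 paint(1,6,R):
YYYYYYYYY
BYYYYYRYY
BYYYYGYYY
BYYYYGYYY
BYYYYYYYY
YYYYYYYYB
YYYYYYYYB
YYYYYYYYY
After op 2 fill(0,5,K) [63 cells changed]:
KKKKKKKKK
BKKKKKRKK
BKKKKGKKK
BKKKKGKKK
BKKKKKKKK
KKKKKKKKB
KKKKKKKKB
KKKKKKKKK
After op 3 fill(7,4,R) [63 cells changed]:
RRRRRRRRR
BRRRRRRRR
BRRRRGRRR
BRRRRGRRR
BRRRRRRRR
RRRRRRRRB
RRRRRRRRB
RRRRRRRRR
After op 4 fill(1,5,Y) [64 cells changed]:
YYYYYYYYY
BYYYYYYYY
BYYYYGYYY
BYYYYGYYY
BYYYYYYYY
YYYYYYYYB
YYYYYYYYB
YYYYYYYYY

Answer: YYYYYYYYY
BYYYYYYYY
BYYYYGYYY
BYYYYGYYY
BYYYYYYYY
YYYYYYYYB
YYYYYYYYB
YYYYYYYYY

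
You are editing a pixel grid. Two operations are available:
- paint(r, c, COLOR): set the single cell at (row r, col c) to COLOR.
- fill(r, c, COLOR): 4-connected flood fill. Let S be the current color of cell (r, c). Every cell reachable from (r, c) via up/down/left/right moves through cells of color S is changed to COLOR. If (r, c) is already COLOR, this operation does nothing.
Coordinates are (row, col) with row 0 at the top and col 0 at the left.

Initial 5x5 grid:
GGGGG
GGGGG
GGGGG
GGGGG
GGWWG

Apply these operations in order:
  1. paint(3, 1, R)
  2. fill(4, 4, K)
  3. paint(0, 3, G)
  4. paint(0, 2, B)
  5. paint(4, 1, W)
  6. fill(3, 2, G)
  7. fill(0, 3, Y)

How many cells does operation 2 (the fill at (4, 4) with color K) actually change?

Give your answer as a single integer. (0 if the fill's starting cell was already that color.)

Answer: 22

Derivation:
After op 1 paint(3,1,R):
GGGGG
GGGGG
GGGGG
GRGGG
GGWWG
After op 2 fill(4,4,K) [22 cells changed]:
KKKKK
KKKKK
KKKKK
KRKKK
KKWWK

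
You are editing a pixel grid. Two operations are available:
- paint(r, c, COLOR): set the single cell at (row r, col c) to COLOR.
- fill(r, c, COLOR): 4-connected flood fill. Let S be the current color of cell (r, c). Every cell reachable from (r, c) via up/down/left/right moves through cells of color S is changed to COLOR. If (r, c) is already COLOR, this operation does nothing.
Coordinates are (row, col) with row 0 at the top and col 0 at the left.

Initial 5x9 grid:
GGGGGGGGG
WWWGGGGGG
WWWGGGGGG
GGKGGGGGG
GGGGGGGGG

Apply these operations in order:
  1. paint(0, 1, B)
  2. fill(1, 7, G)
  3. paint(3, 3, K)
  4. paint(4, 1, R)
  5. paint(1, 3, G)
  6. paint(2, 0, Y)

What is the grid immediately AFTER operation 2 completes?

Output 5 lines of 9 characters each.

After op 1 paint(0,1,B):
GBGGGGGGG
WWWGGGGGG
WWWGGGGGG
GGKGGGGGG
GGGGGGGGG
After op 2 fill(1,7,G) [0 cells changed]:
GBGGGGGGG
WWWGGGGGG
WWWGGGGGG
GGKGGGGGG
GGGGGGGGG

Answer: GBGGGGGGG
WWWGGGGGG
WWWGGGGGG
GGKGGGGGG
GGGGGGGGG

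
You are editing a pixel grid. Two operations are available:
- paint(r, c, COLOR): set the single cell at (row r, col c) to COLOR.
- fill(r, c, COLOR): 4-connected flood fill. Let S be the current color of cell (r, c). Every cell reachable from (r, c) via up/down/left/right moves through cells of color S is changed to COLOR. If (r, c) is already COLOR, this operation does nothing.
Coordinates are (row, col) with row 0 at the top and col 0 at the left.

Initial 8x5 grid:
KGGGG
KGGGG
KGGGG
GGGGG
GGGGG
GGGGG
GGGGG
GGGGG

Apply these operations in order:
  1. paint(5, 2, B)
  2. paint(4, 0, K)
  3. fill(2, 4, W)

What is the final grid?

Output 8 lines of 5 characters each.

After op 1 paint(5,2,B):
KGGGG
KGGGG
KGGGG
GGGGG
GGGGG
GGBGG
GGGGG
GGGGG
After op 2 paint(4,0,K):
KGGGG
KGGGG
KGGGG
GGGGG
KGGGG
GGBGG
GGGGG
GGGGG
After op 3 fill(2,4,W) [35 cells changed]:
KWWWW
KWWWW
KWWWW
WWWWW
KWWWW
WWBWW
WWWWW
WWWWW

Answer: KWWWW
KWWWW
KWWWW
WWWWW
KWWWW
WWBWW
WWWWW
WWWWW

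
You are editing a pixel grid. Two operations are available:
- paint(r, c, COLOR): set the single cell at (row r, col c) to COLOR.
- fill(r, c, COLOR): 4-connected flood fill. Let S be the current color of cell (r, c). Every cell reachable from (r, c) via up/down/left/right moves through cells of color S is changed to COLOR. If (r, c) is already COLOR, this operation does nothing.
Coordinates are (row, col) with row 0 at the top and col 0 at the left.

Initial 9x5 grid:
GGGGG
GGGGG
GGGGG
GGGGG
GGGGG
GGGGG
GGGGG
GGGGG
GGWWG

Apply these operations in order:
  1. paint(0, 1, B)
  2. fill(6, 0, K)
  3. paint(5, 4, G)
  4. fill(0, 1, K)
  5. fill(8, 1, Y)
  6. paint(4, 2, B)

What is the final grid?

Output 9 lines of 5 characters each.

Answer: YYYYY
YYYYY
YYYYY
YYYYY
YYBYY
YYYYG
YYYYY
YYYYY
YYWWY

Derivation:
After op 1 paint(0,1,B):
GBGGG
GGGGG
GGGGG
GGGGG
GGGGG
GGGGG
GGGGG
GGGGG
GGWWG
After op 2 fill(6,0,K) [42 cells changed]:
KBKKK
KKKKK
KKKKK
KKKKK
KKKKK
KKKKK
KKKKK
KKKKK
KKWWK
After op 3 paint(5,4,G):
KBKKK
KKKKK
KKKKK
KKKKK
KKKKK
KKKKG
KKKKK
KKKKK
KKWWK
After op 4 fill(0,1,K) [1 cells changed]:
KKKKK
KKKKK
KKKKK
KKKKK
KKKKK
KKKKG
KKKKK
KKKKK
KKWWK
After op 5 fill(8,1,Y) [42 cells changed]:
YYYYY
YYYYY
YYYYY
YYYYY
YYYYY
YYYYG
YYYYY
YYYYY
YYWWY
After op 6 paint(4,2,B):
YYYYY
YYYYY
YYYYY
YYYYY
YYBYY
YYYYG
YYYYY
YYYYY
YYWWY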